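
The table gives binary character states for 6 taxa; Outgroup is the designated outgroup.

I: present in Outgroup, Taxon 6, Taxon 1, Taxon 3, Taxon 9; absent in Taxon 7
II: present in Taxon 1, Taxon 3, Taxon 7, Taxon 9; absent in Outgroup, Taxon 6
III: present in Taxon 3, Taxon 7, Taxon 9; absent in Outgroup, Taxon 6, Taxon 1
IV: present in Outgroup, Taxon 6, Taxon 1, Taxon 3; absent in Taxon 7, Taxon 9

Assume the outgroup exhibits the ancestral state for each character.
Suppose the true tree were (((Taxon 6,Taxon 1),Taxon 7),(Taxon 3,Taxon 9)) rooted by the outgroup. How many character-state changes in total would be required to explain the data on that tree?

7

Map each character onto (((Taxon 6,Taxon 1),Taxon 7),(Taxon 3,Taxon 9)) (rooted by Outgroup) and count the minimum state changes it requires (Fitch parsimony):
I: 1; II: 2; III: 2; IV: 2.
Total tree length = 7.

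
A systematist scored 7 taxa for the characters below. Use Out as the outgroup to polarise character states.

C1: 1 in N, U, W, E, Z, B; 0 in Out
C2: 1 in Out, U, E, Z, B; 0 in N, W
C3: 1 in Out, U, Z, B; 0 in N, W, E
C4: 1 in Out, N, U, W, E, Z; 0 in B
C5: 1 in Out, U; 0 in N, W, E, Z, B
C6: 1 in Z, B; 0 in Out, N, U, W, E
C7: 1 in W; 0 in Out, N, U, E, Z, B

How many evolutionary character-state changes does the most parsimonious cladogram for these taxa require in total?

Character polarity is set by the outgroup: the derived state is whichever differs from the outgroup's state, so for C2, C3, C4, C5 the derived state is '0', and for the remaining characters it is '1'.
C1 (derived state '1') is shared by all ingroup taxa — unites the whole ingroup.
C2: derived state '0' in N and W only — synapomorphy for {N, W}.
C3: derived state '0' in E, N, and W only — synapomorphy for {E, N, W}.
C4: derived state '0' in B only — an autapomorphy, so it tells us nothing about relationships among taxa.
Only B, E, N, W, and Z show the derived state '0' for C5, supporting them as a clade.
C6: derived state '1' in B and Z only — synapomorphy for {B, Z}.
C7: derived state '1' in W only — an autapomorphy, so it tells us nothing about relationships among taxa.
Most parsimonious ingroup topology: ((((N,W),E),(Z,B)),U).
Changes per character on this tree: C1: 1; C2: 1; C3: 1; C4: 1; C5: 1; C6: 1; C7: 1.
Total = 7.

7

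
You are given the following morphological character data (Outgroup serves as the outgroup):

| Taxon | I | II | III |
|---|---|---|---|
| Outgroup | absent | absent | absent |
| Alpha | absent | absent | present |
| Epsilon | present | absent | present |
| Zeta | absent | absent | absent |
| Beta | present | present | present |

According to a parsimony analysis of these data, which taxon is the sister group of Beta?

The outgroup has state 'absent' for every character, so 'present' is the derived state throughout.
Only Beta and Epsilon show the derived state 'present' for I, supporting them as a clade.
II (derived state 'present') is unique to Beta (autapomorphy; uninformative for grouping).
Only Alpha, Beta, and Epsilon show the derived state 'present' for III, supporting them as a clade.
Most parsimonious ingroup topology: ((Alpha,(Epsilon,Beta)),Zeta).
Beta and Epsilon form a cherry on this tree, so they are sister taxa.

Epsilon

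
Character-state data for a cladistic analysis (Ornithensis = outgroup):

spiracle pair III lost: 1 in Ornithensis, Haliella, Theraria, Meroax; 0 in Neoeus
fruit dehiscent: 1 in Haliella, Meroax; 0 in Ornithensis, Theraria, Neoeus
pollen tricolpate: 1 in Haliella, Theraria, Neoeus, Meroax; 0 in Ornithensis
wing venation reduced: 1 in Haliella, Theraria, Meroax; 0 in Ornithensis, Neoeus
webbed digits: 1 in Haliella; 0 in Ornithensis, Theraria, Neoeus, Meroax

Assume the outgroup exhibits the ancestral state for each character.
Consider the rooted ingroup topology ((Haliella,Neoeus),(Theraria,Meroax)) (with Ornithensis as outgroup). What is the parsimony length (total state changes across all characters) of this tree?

Map each character onto ((Haliella,Neoeus),(Theraria,Meroax)) (rooted by Ornithensis) and count the minimum state changes it requires (Fitch parsimony):
spiracle pair III lost: 1; fruit dehiscent: 2; pollen tricolpate: 1; wing venation reduced: 2; webbed digits: 1.
Total tree length = 7.

7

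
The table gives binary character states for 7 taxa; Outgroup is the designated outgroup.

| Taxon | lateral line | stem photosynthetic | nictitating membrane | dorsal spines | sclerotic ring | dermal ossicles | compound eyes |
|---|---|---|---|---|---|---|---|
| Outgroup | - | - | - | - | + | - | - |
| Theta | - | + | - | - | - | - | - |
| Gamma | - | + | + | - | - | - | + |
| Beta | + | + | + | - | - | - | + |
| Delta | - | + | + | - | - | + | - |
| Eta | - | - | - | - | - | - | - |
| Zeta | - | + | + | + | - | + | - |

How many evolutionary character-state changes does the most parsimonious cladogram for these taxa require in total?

7

Character polarity is set by the outgroup: the derived state is whichever differs from the outgroup's state, so for sclerotic ring the derived state is '-', and for the remaining characters it is '+'.
lateral line (derived state '+') is unique to Beta (autapomorphy; uninformative for grouping).
Only Beta, Delta, Gamma, Theta, and Zeta show the derived state '+' for stem photosynthetic, supporting them as a clade.
nictitating membrane (derived state '+') is shared by Beta, Delta, Gamma, and Zeta — a synapomorphy uniting that clade.
dorsal spines: derived state '+' in Zeta only — an autapomorphy, so it tells us nothing about relationships among taxa.
sclerotic ring (derived state '-') is shared by all ingroup taxa — unites the whole ingroup.
dermal ossicles (derived state '+') is shared by Delta and Zeta — a synapomorphy uniting that clade.
compound eyes (derived state '+') is shared by Beta and Gamma — a synapomorphy uniting that clade.
Most parsimonious ingroup topology: ((Theta,((Gamma,Beta),(Delta,Zeta))),Eta).
Changes per character on this tree: lateral line: 1; stem photosynthetic: 1; nictitating membrane: 1; dorsal spines: 1; sclerotic ring: 1; dermal ossicles: 1; compound eyes: 1.
Total = 7.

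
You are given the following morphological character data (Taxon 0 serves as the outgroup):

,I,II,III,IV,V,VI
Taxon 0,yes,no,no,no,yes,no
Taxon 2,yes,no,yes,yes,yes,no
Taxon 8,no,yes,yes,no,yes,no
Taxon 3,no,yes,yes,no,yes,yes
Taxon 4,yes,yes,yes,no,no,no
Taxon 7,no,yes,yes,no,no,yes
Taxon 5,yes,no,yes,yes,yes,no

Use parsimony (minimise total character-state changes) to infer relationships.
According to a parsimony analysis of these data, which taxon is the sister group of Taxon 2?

Character polarity is set by the outgroup: the derived state is whichever differs from the outgroup's state, so for I, V the derived state is 'no', and for the remaining characters it is 'yes'.
Only Taxon 3, Taxon 7, and Taxon 8 show the derived state 'no' for I, supporting them as a clade.
Only Taxon 3, Taxon 4, Taxon 7, and Taxon 8 show the derived state 'yes' for II, supporting them as a clade.
All ingroup taxa share the derived state 'yes' for III; it defines the ingroup but does not resolve relationships within it.
IV: derived state 'yes' in Taxon 2 and Taxon 5 only — synapomorphy for {Taxon 2, Taxon 5}.
V (state 'no') occurs in Taxon 4 and Taxon 7 but conflicts with the nesting implied by the other characters — most parsimoniously interpreted as homoplasy.
VI (derived state 'yes') is shared by Taxon 3 and Taxon 7 — a synapomorphy uniting that clade.
Most parsimonious ingroup topology: ((Taxon 2,Taxon 5),((Taxon 8,(Taxon 3,Taxon 7)),Taxon 4)).
Taxon 2 and Taxon 5 form a cherry on this tree, so they are sister taxa.

Taxon 5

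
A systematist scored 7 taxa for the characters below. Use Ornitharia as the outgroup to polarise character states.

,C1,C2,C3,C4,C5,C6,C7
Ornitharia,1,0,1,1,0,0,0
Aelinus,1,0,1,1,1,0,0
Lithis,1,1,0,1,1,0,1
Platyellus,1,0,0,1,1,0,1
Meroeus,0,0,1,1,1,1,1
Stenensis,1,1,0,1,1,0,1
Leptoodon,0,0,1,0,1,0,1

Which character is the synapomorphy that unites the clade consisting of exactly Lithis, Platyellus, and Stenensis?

Character polarity is set by the outgroup: the derived state is whichever differs from the outgroup's state, so for C1, C3, C4 the derived state is '0', and for the remaining characters it is '1'.
Only Leptoodon and Meroeus show the derived state '0' for C1, supporting them as a clade.
C2: derived state '1' in Lithis and Stenensis only — synapomorphy for {Lithis, Stenensis}.
C3 (derived state '0') is shared by Lithis, Platyellus, and Stenensis — a synapomorphy uniting that clade.
C4 (derived state '0') is unique to Leptoodon (autapomorphy; uninformative for grouping).
C5 (derived state '1') is shared by all ingroup taxa — unites the whole ingroup.
C6: derived state '1' in Meroeus only — an autapomorphy, so it tells us nothing about relationships among taxa.
Only Leptoodon, Lithis, Meroeus, Platyellus, and Stenensis show the derived state '1' for C7, supporting them as a clade.
Most parsimonious ingroup topology: (Aelinus,(((Lithis,Stenensis),Platyellus),(Meroeus,Leptoodon))).
The clade {Lithis, Platyellus, Stenensis} is supported by C3: its derived state '0' occurs in exactly those taxa and in no other taxon (including the outgroup).

C3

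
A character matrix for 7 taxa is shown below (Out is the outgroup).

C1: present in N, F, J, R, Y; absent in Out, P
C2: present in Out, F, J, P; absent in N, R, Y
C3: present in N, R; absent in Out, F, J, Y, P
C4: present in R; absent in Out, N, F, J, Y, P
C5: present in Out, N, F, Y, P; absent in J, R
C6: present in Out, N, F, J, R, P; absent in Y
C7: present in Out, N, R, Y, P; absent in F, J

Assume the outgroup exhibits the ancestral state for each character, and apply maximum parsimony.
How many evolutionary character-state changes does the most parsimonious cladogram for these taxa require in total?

8

Character polarity is set by the outgroup: the derived state is whichever differs from the outgroup's state, so for C2, C5, C6, C7 the derived state is 'absent', and for the remaining characters it is 'present'.
C1 (derived state 'present') is shared by F, J, N, R, and Y — a synapomorphy uniting that clade.
Only N, R, and Y show the derived state 'absent' for C2, supporting them as a clade.
Only N and R show the derived state 'present' for C3, supporting them as a clade.
C4: derived state 'present' in R only — an autapomorphy, so it tells us nothing about relationships among taxa.
C5 (state 'absent') occurs in J and R but conflicts with the nesting implied by the other characters — most parsimoniously interpreted as homoplasy.
C6 (derived state 'absent') is unique to Y (autapomorphy; uninformative for grouping).
C7: derived state 'absent' in F and J only — synapomorphy for {F, J}.
Most parsimonious ingroup topology: ((((N,R),Y),(F,J)),P).
Changes per character on this tree: C1: 1; C2: 1; C3: 1; C4: 1; C5: 2; C6: 1; C7: 1.
Total = 8.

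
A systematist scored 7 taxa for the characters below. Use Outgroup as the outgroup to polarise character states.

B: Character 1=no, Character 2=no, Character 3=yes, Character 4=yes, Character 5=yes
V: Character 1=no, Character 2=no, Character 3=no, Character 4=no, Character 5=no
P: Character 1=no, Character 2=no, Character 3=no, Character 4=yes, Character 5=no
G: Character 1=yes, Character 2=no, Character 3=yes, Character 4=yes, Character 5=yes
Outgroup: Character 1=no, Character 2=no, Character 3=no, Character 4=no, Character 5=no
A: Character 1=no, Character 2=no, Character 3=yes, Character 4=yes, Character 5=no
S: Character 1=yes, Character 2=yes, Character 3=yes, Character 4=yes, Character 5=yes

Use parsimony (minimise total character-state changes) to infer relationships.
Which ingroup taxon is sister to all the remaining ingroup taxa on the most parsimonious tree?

The outgroup has state 'no' for every character, so 'yes' is the derived state throughout.
Character 1 (derived state 'yes') is shared by G and S — a synapomorphy uniting that clade.
Character 2 (derived state 'yes') is unique to S (autapomorphy; uninformative for grouping).
Only A, B, G, and S show the derived state 'yes' for Character 3, supporting them as a clade.
Character 4: derived state 'yes' in A, B, G, P, and S only — synapomorphy for {A, B, G, P, S}.
Character 5: derived state 'yes' in B, G, and S only — synapomorphy for {B, G, S}.
Most parsimonious ingroup topology: (((((S,G),B),A),P),V).
V is sister to the clade containing all other ingroup taxa, so it is the earliest-diverging (most basal) ingroup lineage.

V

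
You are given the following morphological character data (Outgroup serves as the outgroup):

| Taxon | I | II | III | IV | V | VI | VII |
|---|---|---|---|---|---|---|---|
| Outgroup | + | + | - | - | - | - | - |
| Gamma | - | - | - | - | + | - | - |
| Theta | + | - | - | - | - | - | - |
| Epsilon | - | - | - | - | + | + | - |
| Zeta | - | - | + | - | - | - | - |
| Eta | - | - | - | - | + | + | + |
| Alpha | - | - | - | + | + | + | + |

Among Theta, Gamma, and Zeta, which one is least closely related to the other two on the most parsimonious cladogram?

Theta

Character polarity is set by the outgroup: the derived state is whichever differs from the outgroup's state, so for I, II the derived state is '-', and for the remaining characters it is '+'.
I: derived state '-' in Alpha, Epsilon, Eta, Gamma, and Zeta only — synapomorphy for {Alpha, Epsilon, Eta, Gamma, Zeta}.
All ingroup taxa share the derived state '-' for II; it defines the ingroup but does not resolve relationships within it.
III (derived state '+') is unique to Zeta (autapomorphy; uninformative for grouping).
IV (derived state '+') is unique to Alpha (autapomorphy; uninformative for grouping).
V: derived state '+' in Alpha, Epsilon, Eta, and Gamma only — synapomorphy for {Alpha, Epsilon, Eta, Gamma}.
VI (derived state '+') is shared by Alpha, Epsilon, and Eta — a synapomorphy uniting that clade.
VII: derived state '+' in Alpha and Eta only — synapomorphy for {Alpha, Eta}.
Most parsimonious ingroup topology: (((Gamma,(Epsilon,(Eta,Alpha))),Zeta),Theta).
Zeta and Gamma share a more recent common ancestor with each other than either does with Theta, so Theta is the least closely related of the three.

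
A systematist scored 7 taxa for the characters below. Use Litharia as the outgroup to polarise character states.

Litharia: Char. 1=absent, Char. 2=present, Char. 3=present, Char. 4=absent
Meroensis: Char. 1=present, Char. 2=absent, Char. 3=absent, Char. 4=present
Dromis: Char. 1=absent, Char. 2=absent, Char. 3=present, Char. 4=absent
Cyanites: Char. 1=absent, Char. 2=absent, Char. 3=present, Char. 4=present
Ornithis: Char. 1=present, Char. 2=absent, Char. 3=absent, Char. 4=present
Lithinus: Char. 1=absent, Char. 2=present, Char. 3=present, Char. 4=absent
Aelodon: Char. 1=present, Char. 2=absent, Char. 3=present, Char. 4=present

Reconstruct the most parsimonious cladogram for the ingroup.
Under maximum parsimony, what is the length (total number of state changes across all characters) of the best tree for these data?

4

Character polarity is set by the outgroup: the derived state is whichever differs from the outgroup's state, so for Char. 2, Char. 3 the derived state is 'absent', and for the remaining characters it is 'present'.
Char. 1 (derived state 'present') is shared by Aelodon, Meroensis, and Ornithis — a synapomorphy uniting that clade.
Char. 2 (derived state 'absent') is shared by Aelodon, Cyanites, Dromis, Meroensis, and Ornithis — a synapomorphy uniting that clade.
Only Meroensis and Ornithis show the derived state 'absent' for Char. 3, supporting them as a clade.
Char. 4: derived state 'present' in Aelodon, Cyanites, Meroensis, and Ornithis only — synapomorphy for {Aelodon, Cyanites, Meroensis, Ornithis}.
Most parsimonious ingroup topology: (((((Meroensis,Ornithis),Aelodon),Cyanites),Dromis),Lithinus).
Changes per character on this tree: Char. 1: 1; Char. 2: 1; Char. 3: 1; Char. 4: 1.
Total = 4.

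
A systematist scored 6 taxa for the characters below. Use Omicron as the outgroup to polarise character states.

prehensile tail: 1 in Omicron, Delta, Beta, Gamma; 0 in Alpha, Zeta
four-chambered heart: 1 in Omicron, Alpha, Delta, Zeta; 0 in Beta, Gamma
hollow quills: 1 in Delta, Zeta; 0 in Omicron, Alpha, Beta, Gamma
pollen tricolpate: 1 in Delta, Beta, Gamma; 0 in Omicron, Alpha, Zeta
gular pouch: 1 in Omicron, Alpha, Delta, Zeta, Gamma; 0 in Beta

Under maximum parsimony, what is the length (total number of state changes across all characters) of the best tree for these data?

Character polarity is set by the outgroup: the derived state is whichever differs from the outgroup's state, so for prehensile tail, four-chambered heart, gular pouch the derived state is '0', and for the remaining characters it is '1'.
Only Alpha and Zeta show the derived state '0' for prehensile tail, supporting them as a clade.
four-chambered heart (derived state '0') is shared by Beta and Gamma — a synapomorphy uniting that clade.
hollow quills groups Delta and Zeta, which is incompatible with the clades supported by the remaining characters; treating it as convergent (homoplasy) costs fewer steps than any alternative tree.
pollen tricolpate: derived state '1' in Beta, Delta, and Gamma only — synapomorphy for {Beta, Delta, Gamma}.
gular pouch (derived state '0') is unique to Beta (autapomorphy; uninformative for grouping).
Most parsimonious ingroup topology: ((Alpha,Zeta),(Delta,(Beta,Gamma))).
Changes per character on this tree: prehensile tail: 1; four-chambered heart: 1; hollow quills: 2; pollen tricolpate: 1; gular pouch: 1.
Total = 6.

6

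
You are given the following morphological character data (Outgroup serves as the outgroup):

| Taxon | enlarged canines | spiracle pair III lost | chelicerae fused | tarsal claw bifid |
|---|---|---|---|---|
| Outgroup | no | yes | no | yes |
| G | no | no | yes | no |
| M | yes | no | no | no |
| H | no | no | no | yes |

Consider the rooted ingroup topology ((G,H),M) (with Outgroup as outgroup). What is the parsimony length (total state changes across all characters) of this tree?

5

Map each character onto ((G,H),M) (rooted by Outgroup) and count the minimum state changes it requires (Fitch parsimony):
enlarged canines: 1; spiracle pair III lost: 1; chelicerae fused: 1; tarsal claw bifid: 2.
Total tree length = 5.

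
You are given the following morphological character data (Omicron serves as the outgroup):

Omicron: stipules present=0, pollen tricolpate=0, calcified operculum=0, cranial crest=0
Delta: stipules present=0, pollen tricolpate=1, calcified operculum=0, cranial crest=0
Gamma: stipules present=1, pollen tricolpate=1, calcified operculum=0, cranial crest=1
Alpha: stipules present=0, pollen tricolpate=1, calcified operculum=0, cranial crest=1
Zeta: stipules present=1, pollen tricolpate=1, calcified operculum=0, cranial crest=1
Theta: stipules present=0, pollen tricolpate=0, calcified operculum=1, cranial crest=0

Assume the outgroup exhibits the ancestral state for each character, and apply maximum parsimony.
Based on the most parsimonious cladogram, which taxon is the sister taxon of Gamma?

The outgroup has state '0' for every character, so '1' is the derived state throughout.
stipules present (derived state '1') is shared by Gamma and Zeta — a synapomorphy uniting that clade.
Only Alpha, Delta, Gamma, and Zeta show the derived state '1' for pollen tricolpate, supporting them as a clade.
calcified operculum (derived state '1') is unique to Theta (autapomorphy; uninformative for grouping).
cranial crest: derived state '1' in Alpha, Gamma, and Zeta only — synapomorphy for {Alpha, Gamma, Zeta}.
Most parsimonious ingroup topology: ((Delta,((Gamma,Zeta),Alpha)),Theta).
Gamma and Zeta form a cherry on this tree, so they are sister taxa.

Zeta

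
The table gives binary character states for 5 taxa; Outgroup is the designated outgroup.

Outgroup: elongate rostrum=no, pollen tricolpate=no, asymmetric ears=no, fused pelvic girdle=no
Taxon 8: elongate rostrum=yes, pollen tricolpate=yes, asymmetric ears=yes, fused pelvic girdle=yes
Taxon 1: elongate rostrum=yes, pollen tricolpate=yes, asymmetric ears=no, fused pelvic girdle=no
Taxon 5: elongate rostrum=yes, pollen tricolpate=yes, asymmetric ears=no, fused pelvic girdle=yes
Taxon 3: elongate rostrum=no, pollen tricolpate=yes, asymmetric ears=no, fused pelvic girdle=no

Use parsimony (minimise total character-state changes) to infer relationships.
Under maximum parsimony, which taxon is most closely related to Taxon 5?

The outgroup has state 'no' for every character, so 'yes' is the derived state throughout.
elongate rostrum: derived state 'yes' in Taxon 1, Taxon 5, and Taxon 8 only — synapomorphy for {Taxon 1, Taxon 5, Taxon 8}.
All ingroup taxa share the derived state 'yes' for pollen tricolpate; it defines the ingroup but does not resolve relationships within it.
asymmetric ears (derived state 'yes') is unique to Taxon 8 (autapomorphy; uninformative for grouping).
Only Taxon 5 and Taxon 8 show the derived state 'yes' for fused pelvic girdle, supporting them as a clade.
Most parsimonious ingroup topology: (((Taxon 5,Taxon 8),Taxon 1),Taxon 3).
Taxon 5 and Taxon 8 form a cherry on this tree, so they are sister taxa.

Taxon 8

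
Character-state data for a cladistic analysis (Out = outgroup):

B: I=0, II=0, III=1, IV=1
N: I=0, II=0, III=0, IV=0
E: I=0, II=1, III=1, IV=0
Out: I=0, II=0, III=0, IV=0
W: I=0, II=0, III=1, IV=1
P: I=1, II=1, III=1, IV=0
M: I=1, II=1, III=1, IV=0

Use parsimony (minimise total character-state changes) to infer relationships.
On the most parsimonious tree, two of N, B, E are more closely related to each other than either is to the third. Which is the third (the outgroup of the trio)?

N

The outgroup has state '0' for every character, so '1' is the derived state throughout.
Only M and P show the derived state '1' for I, supporting them as a clade.
II: derived state '1' in E, M, and P only — synapomorphy for {E, M, P}.
III: derived state '1' in B, E, M, P, and W only — synapomorphy for {B, E, M, P, W}.
Only B and W show the derived state '1' for IV, supporting them as a clade.
Most parsimonious ingroup topology: (((E,(P,M)),(B,W)),N).
E and B share a more recent common ancestor with each other than either does with N, so N is the least closely related of the three.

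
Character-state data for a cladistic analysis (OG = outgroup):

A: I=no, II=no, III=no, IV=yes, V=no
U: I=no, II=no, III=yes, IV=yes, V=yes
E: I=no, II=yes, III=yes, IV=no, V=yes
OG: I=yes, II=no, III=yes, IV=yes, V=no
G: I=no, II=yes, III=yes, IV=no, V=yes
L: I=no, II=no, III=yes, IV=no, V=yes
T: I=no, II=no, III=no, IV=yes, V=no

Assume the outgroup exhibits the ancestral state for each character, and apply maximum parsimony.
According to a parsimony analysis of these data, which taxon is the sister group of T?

Character polarity is set by the outgroup: the derived state is whichever differs from the outgroup's state, so for I, III, IV the derived state is 'no', and for the remaining characters it is 'yes'.
I (derived state 'no') is shared by all ingroup taxa — unites the whole ingroup.
II (derived state 'yes') is shared by E and G — a synapomorphy uniting that clade.
III (derived state 'no') is shared by A and T — a synapomorphy uniting that clade.
IV: derived state 'no' in E, G, and L only — synapomorphy for {E, G, L}.
V (derived state 'yes') is shared by E, G, L, and U — a synapomorphy uniting that clade.
Most parsimonious ingroup topology: ((T,A),(((E,G),L),U)).
T and A form a cherry on this tree, so they are sister taxa.

A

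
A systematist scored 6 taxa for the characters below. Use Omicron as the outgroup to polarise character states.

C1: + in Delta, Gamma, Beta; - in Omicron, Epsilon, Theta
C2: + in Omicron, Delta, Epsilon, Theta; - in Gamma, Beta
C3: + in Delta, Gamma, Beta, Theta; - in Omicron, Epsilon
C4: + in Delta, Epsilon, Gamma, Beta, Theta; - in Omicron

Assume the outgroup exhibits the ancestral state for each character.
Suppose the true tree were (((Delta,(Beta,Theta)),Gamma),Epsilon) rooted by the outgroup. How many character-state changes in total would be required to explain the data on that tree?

6

Map each character onto (((Delta,(Beta,Theta)),Gamma),Epsilon) (rooted by Omicron) and count the minimum state changes it requires (Fitch parsimony):
C1: 2; C2: 2; C3: 1; C4: 1.
Total tree length = 6.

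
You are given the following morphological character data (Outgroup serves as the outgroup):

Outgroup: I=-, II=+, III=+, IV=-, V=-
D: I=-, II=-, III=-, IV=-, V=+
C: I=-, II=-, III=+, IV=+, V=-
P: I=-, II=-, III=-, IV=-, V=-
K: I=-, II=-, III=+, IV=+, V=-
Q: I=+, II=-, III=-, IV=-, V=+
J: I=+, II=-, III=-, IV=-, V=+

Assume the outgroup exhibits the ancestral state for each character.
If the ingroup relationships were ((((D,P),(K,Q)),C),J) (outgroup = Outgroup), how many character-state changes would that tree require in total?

Map each character onto ((((D,P),(K,Q)),C),J) (rooted by Outgroup) and count the minimum state changes it requires (Fitch parsimony):
I: 2; II: 1; III: 3; IV: 2; V: 3.
Total tree length = 11.

11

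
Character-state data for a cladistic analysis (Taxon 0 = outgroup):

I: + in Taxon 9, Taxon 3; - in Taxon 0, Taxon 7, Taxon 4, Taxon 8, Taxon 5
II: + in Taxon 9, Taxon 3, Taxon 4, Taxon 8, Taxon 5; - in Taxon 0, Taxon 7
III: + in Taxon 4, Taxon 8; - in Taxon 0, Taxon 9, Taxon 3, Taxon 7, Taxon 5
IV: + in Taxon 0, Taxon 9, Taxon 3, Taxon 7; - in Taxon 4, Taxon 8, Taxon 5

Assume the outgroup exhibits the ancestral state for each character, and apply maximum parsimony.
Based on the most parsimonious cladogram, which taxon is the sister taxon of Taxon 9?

Taxon 3

Character polarity is set by the outgroup: the derived state is whichever differs from the outgroup's state, so for IV the derived state is '-', and for the remaining characters it is '+'.
I: derived state '+' in Taxon 3 and Taxon 9 only — synapomorphy for {Taxon 3, Taxon 9}.
Only Taxon 3, Taxon 4, Taxon 5, Taxon 8, and Taxon 9 show the derived state '+' for II, supporting them as a clade.
III (derived state '+') is shared by Taxon 4 and Taxon 8 — a synapomorphy uniting that clade.
Only Taxon 4, Taxon 5, and Taxon 8 show the derived state '-' for IV, supporting them as a clade.
Most parsimonious ingroup topology: (((Taxon 9,Taxon 3),((Taxon 4,Taxon 8),Taxon 5)),Taxon 7).
Taxon 9 and Taxon 3 form a cherry on this tree, so they are sister taxa.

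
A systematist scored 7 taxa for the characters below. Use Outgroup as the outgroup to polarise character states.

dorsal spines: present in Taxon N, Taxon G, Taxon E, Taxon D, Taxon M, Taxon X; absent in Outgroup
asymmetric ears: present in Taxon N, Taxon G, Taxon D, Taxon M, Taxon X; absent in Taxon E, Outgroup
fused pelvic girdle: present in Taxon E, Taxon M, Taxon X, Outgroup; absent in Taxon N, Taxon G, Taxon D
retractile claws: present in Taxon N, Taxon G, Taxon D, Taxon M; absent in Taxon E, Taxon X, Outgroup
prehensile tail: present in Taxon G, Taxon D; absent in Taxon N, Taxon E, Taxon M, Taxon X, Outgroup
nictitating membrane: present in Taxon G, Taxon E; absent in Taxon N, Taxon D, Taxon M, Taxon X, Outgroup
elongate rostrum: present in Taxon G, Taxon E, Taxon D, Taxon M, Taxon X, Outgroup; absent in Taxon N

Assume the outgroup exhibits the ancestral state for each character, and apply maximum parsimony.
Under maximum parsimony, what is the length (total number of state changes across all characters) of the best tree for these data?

8

Character polarity is set by the outgroup: the derived state is whichever differs from the outgroup's state, so for fused pelvic girdle, elongate rostrum the derived state is 'absent', and for the remaining characters it is 'present'.
dorsal spines (derived state 'present') is shared by all ingroup taxa — unites the whole ingroup.
asymmetric ears: derived state 'present' in Taxon D, Taxon G, Taxon M, Taxon N, and Taxon X only — synapomorphy for {Taxon D, Taxon G, Taxon M, Taxon N, Taxon X}.
fused pelvic girdle (derived state 'absent') is shared by Taxon D, Taxon G, and Taxon N — a synapomorphy uniting that clade.
retractile claws: derived state 'present' in Taxon D, Taxon G, Taxon M, and Taxon N only — synapomorphy for {Taxon D, Taxon G, Taxon M, Taxon N}.
prehensile tail (derived state 'present') is shared by Taxon D and Taxon G — a synapomorphy uniting that clade.
nictitating membrane (state 'present') occurs in Taxon E and Taxon G but conflicts with the nesting implied by the other characters — most parsimoniously interpreted as homoplasy.
elongate rostrum: derived state 'absent' in Taxon N only — an autapomorphy, so it tells us nothing about relationships among taxa.
Most parsimonious ingroup topology: (((((Taxon D,Taxon G),Taxon N),Taxon M),Taxon X),Taxon E).
Changes per character on this tree: dorsal spines: 1; asymmetric ears: 1; fused pelvic girdle: 1; retractile claws: 1; prehensile tail: 1; nictitating membrane: 2; elongate rostrum: 1.
Total = 8.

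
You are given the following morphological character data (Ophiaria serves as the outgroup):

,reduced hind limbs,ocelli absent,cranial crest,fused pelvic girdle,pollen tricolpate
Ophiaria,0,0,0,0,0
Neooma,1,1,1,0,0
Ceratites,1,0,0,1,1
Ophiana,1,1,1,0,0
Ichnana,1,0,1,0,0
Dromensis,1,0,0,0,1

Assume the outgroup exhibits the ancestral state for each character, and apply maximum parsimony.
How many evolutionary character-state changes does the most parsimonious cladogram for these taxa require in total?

The outgroup has state '0' for every character, so '1' is the derived state throughout.
reduced hind limbs (derived state '1') is shared by all ingroup taxa — unites the whole ingroup.
ocelli absent (derived state '1') is shared by Neooma and Ophiana — a synapomorphy uniting that clade.
Only Ichnana, Neooma, and Ophiana show the derived state '1' for cranial crest, supporting them as a clade.
fused pelvic girdle: derived state '1' in Ceratites only — an autapomorphy, so it tells us nothing about relationships among taxa.
pollen tricolpate (derived state '1') is shared by Ceratites and Dromensis — a synapomorphy uniting that clade.
Most parsimonious ingroup topology: (((Neooma,Ophiana),Ichnana),(Ceratites,Dromensis)).
Changes per character on this tree: reduced hind limbs: 1; ocelli absent: 1; cranial crest: 1; fused pelvic girdle: 1; pollen tricolpate: 1.
Total = 5.

5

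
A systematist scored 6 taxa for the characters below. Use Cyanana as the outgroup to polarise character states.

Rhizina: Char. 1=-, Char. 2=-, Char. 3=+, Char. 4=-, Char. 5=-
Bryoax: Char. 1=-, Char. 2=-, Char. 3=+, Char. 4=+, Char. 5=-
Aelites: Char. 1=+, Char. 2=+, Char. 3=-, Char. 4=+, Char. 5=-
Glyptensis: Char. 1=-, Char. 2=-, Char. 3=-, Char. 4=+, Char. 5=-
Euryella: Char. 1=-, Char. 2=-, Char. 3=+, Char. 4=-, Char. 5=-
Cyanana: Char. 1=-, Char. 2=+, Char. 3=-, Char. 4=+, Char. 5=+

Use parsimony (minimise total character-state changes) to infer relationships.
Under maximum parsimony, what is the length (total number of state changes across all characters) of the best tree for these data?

5

Character polarity is set by the outgroup: the derived state is whichever differs from the outgroup's state, so for Char. 2, Char. 4, Char. 5 the derived state is '-', and for the remaining characters it is '+'.
Char. 1 (derived state '+') is unique to Aelites (autapomorphy; uninformative for grouping).
Only Bryoax, Euryella, Glyptensis, and Rhizina show the derived state '-' for Char. 2, supporting them as a clade.
Only Bryoax, Euryella, and Rhizina show the derived state '+' for Char. 3, supporting them as a clade.
Char. 4 (derived state '-') is shared by Euryella and Rhizina — a synapomorphy uniting that clade.
All ingroup taxa share the derived state '-' for Char. 5; it defines the ingroup but does not resolve relationships within it.
Most parsimonious ingroup topology: (((Bryoax,(Euryella,Rhizina)),Glyptensis),Aelites).
Changes per character on this tree: Char. 1: 1; Char. 2: 1; Char. 3: 1; Char. 4: 1; Char. 5: 1.
Total = 5.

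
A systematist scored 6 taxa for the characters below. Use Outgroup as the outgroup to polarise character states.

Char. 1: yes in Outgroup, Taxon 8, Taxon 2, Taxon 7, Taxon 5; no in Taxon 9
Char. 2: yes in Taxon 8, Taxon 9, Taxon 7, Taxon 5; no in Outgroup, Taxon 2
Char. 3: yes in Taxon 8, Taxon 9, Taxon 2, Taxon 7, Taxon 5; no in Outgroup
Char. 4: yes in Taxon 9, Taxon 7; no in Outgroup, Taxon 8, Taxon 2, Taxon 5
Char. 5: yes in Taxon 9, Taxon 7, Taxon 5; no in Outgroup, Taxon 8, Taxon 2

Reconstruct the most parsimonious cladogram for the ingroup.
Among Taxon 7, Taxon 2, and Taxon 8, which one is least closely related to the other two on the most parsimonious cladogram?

Taxon 2

Character polarity is set by the outgroup: the derived state is whichever differs from the outgroup's state, so for Char. 1 the derived state is 'no', and for the remaining characters it is 'yes'.
Char. 1 (derived state 'no') is unique to Taxon 9 (autapomorphy; uninformative for grouping).
Char. 2: derived state 'yes' in Taxon 5, Taxon 7, Taxon 8, and Taxon 9 only — synapomorphy for {Taxon 5, Taxon 7, Taxon 8, Taxon 9}.
Char. 3 (derived state 'yes') is shared by all ingroup taxa — unites the whole ingroup.
Char. 4: derived state 'yes' in Taxon 7 and Taxon 9 only — synapomorphy for {Taxon 7, Taxon 9}.
Char. 5 (derived state 'yes') is shared by Taxon 5, Taxon 7, and Taxon 9 — a synapomorphy uniting that clade.
Most parsimonious ingroup topology: ((Taxon 8,((Taxon 9,Taxon 7),Taxon 5)),Taxon 2).
Taxon 8 and Taxon 7 share a more recent common ancestor with each other than either does with Taxon 2, so Taxon 2 is the least closely related of the three.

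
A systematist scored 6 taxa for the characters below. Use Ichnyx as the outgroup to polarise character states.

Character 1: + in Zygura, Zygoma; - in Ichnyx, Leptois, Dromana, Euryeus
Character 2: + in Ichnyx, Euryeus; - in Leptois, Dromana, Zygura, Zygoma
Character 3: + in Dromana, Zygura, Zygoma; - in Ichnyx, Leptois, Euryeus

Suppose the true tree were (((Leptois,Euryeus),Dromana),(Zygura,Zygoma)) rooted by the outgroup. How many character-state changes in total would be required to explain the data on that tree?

5

Map each character onto (((Leptois,Euryeus),Dromana),(Zygura,Zygoma)) (rooted by Ichnyx) and count the minimum state changes it requires (Fitch parsimony):
Character 1: 1; Character 2: 2; Character 3: 2.
Total tree length = 5.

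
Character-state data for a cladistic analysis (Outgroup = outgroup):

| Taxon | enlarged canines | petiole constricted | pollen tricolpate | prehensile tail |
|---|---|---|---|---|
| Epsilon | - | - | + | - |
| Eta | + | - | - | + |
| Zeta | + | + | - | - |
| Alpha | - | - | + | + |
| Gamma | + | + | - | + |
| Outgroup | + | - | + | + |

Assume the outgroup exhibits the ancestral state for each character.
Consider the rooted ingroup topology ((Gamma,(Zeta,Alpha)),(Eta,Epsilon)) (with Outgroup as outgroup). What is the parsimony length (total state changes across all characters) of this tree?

Map each character onto ((Gamma,(Zeta,Alpha)),(Eta,Epsilon)) (rooted by Outgroup) and count the minimum state changes it requires (Fitch parsimony):
enlarged canines: 2; petiole constricted: 2; pollen tricolpate: 3; prehensile tail: 2.
Total tree length = 9.

9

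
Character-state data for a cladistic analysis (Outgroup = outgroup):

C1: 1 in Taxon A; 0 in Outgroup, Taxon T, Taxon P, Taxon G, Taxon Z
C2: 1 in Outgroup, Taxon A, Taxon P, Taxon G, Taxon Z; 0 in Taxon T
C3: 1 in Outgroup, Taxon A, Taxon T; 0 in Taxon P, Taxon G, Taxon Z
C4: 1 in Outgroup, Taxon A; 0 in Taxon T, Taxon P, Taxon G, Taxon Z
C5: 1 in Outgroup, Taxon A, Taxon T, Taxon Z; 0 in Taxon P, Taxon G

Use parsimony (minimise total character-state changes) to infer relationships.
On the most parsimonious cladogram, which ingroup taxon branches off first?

Taxon A

Character polarity is set by the outgroup: the derived state is whichever differs from the outgroup's state, so for C2, C3, C4, C5 the derived state is '0', and for the remaining characters it is '1'.
C1: derived state '1' in Taxon A only — an autapomorphy, so it tells us nothing about relationships among taxa.
C2: derived state '0' in Taxon T only — an autapomorphy, so it tells us nothing about relationships among taxa.
C3: derived state '0' in Taxon G, Taxon P, and Taxon Z only — synapomorphy for {Taxon G, Taxon P, Taxon Z}.
C4 (derived state '0') is shared by Taxon G, Taxon P, Taxon T, and Taxon Z — a synapomorphy uniting that clade.
C5: derived state '0' in Taxon G and Taxon P only — synapomorphy for {Taxon G, Taxon P}.
Most parsimonious ingroup topology: (Taxon A,(Taxon T,((Taxon P,Taxon G),Taxon Z))).
Taxon A is sister to the clade containing all other ingroup taxa, so it is the earliest-diverging (most basal) ingroup lineage.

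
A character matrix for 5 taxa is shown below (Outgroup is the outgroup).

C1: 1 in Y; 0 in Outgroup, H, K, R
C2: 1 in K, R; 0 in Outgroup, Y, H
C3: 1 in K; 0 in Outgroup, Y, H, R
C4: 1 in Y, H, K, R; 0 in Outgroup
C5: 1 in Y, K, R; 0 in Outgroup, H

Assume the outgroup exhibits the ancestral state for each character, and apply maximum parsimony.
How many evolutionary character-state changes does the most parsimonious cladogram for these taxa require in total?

5

The outgroup has state '0' for every character, so '1' is the derived state throughout.
C1: derived state '1' in Y only — an autapomorphy, so it tells us nothing about relationships among taxa.
C2 (derived state '1') is shared by K and R — a synapomorphy uniting that clade.
C3 (derived state '1') is unique to K (autapomorphy; uninformative for grouping).
All ingroup taxa share the derived state '1' for C4; it defines the ingroup but does not resolve relationships within it.
C5: derived state '1' in K, R, and Y only — synapomorphy for {K, R, Y}.
Most parsimonious ingroup topology: ((Y,(K,R)),H).
Changes per character on this tree: C1: 1; C2: 1; C3: 1; C4: 1; C5: 1.
Total = 5.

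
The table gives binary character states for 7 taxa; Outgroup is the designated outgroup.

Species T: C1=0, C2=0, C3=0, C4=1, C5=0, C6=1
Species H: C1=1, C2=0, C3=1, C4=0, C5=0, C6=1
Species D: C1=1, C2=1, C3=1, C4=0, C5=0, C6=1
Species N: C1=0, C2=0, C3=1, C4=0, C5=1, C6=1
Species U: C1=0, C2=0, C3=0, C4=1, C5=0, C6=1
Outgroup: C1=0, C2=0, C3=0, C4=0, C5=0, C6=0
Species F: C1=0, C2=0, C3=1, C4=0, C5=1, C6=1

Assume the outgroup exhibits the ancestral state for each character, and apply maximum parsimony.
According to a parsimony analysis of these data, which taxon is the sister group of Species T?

Species U

The outgroup has state '0' for every character, so '1' is the derived state throughout.
Only Species D and Species H show the derived state '1' for C1, supporting them as a clade.
C2: derived state '1' in Species D only — an autapomorphy, so it tells us nothing about relationships among taxa.
C3: derived state '1' in Species D, Species F, Species H, and Species N only — synapomorphy for {Species D, Species F, Species H, Species N}.
C4: derived state '1' in Species T and Species U only — synapomorphy for {Species T, Species U}.
Only Species F and Species N show the derived state '1' for C5, supporting them as a clade.
C6 (derived state '1') is shared by all ingroup taxa — unites the whole ingroup.
Most parsimonious ingroup topology: (((Species N,Species F),(Species H,Species D)),(Species T,Species U)).
Species T and Species U form a cherry on this tree, so they are sister taxa.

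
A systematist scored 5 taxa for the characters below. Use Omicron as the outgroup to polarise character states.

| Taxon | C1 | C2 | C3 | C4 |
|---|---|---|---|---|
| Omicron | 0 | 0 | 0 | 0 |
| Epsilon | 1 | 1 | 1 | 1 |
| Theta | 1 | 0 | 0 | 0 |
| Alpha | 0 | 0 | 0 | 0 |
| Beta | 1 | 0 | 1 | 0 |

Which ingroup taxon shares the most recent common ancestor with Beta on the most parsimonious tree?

Epsilon

The outgroup has state '0' for every character, so '1' is the derived state throughout.
C1 (derived state '1') is shared by Beta, Epsilon, and Theta — a synapomorphy uniting that clade.
C2 (derived state '1') is unique to Epsilon (autapomorphy; uninformative for grouping).
Only Beta and Epsilon show the derived state '1' for C3, supporting them as a clade.
C4: derived state '1' in Epsilon only — an autapomorphy, so it tells us nothing about relationships among taxa.
Most parsimonious ingroup topology: (((Epsilon,Beta),Theta),Alpha).
Beta and Epsilon form a cherry on this tree, so they are sister taxa.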